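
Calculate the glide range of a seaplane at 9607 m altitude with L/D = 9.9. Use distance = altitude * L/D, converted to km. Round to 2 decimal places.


Step 1: Glide distance = altitude * L/D = 9607 * 9.9 = 95109.3 m
Step 2: Convert to km: 95109.3 / 1000 = 95.11 km

95.11


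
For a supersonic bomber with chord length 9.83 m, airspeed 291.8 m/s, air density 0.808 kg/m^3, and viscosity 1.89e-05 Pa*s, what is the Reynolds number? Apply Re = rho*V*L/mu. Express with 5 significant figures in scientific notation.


Step 1: Numerator = rho * V * L = 0.808 * 291.8 * 9.83 = 2317.662352
Step 2: Re = 2317.662352 / 1.89e-05
Step 3: Re = 1.2263e+08

1.2263e+08


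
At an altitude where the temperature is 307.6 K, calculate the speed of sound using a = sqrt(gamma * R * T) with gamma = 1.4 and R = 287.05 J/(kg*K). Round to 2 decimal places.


Step 1: gamma * R * T = 1.4 * 287.05 * 307.6 = 123615.212
Step 2: a = sqrt(123615.212) = 351.59 m/s

351.59


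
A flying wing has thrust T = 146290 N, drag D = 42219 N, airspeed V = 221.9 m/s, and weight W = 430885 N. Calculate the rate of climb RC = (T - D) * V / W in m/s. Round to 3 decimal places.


Step 1: Excess thrust = T - D = 146290 - 42219 = 104071 N
Step 2: Excess power = 104071 * 221.9 = 23093354.9 W
Step 3: RC = 23093354.9 / 430885 = 53.595 m/s

53.595


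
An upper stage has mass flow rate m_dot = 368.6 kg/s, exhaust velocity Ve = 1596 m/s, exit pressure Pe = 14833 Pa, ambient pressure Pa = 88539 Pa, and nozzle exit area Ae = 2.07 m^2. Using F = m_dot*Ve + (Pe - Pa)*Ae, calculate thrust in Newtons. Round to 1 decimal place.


Step 1: Momentum thrust = m_dot * Ve = 368.6 * 1596 = 588285.6 N
Step 2: Pressure thrust = (Pe - Pa) * Ae = (14833 - 88539) * 2.07 = -152571.42 N
Step 3: Total thrust F = 588285.6 + -152571.42 = 435714.2 N

435714.2


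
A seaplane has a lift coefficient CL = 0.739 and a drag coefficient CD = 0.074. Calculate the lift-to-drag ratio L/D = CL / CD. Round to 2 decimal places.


Step 1: L/D = CL / CD = 0.739 / 0.074
Step 2: L/D = 9.99

9.99


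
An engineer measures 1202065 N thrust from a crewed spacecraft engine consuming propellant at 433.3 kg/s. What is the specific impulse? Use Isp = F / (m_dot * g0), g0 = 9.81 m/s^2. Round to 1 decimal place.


Step 1: m_dot * g0 = 433.3 * 9.81 = 4250.67
Step 2: Isp = 1202065 / 4250.67 = 282.8 s

282.8


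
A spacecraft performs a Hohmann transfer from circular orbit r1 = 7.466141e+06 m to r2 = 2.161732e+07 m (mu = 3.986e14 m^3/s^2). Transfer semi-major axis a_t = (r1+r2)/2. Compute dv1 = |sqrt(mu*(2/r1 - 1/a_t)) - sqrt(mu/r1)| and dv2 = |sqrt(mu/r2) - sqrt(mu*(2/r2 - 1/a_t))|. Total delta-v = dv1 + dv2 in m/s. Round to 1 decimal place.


Step 1: Transfer semi-major axis a_t = (7.466141e+06 + 2.161732e+07) / 2 = 1.454173e+07 m
Step 2: v1 (circular at r1) = sqrt(mu/r1) = 7306.69 m/s
Step 3: v_t1 = sqrt(mu*(2/r1 - 1/a_t)) = 8908.68 m/s
Step 4: dv1 = |8908.68 - 7306.69| = 1601.99 m/s
Step 5: v2 (circular at r2) = 4294.06 m/s, v_t2 = 3076.86 m/s
Step 6: dv2 = |4294.06 - 3076.86| = 1217.2 m/s
Step 7: Total delta-v = 1601.99 + 1217.2 = 2819.2 m/s

2819.2


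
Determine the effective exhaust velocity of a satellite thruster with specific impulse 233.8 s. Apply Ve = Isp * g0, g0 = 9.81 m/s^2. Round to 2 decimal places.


Step 1: Ve = Isp * g0 = 233.8 * 9.81
Step 2: Ve = 2293.58 m/s

2293.58


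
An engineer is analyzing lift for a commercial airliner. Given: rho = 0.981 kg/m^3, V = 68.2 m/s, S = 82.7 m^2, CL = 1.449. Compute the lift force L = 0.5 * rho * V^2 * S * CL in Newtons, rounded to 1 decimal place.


Step 1: Calculate dynamic pressure q = 0.5 * 0.981 * 68.2^2 = 0.5 * 0.981 * 4651.24 = 2281.4332 Pa
Step 2: Multiply by wing area and lift coefficient: L = 2281.4332 * 82.7 * 1.449
Step 3: L = 188674.5273 * 1.449 = 273389.4 N

273389.4


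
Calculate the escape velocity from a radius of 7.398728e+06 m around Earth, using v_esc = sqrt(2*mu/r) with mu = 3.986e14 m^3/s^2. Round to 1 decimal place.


Step 1: 2*mu/r = 2 * 3.986e14 / 7.398728e+06 = 107748250.7804
Step 2: v_esc = sqrt(107748250.7804) = 10380.2 m/s

10380.2


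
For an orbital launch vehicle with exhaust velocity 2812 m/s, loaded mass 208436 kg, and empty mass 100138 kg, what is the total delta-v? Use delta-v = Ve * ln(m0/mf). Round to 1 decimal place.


Step 1: Mass ratio m0/mf = 208436 / 100138 = 2.081488
Step 2: ln(2.081488) = 0.733083
Step 3: delta-v = 2812 * 0.733083 = 2061.4 m/s

2061.4


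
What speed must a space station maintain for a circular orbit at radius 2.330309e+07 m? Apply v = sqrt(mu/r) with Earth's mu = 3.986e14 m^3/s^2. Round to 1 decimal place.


Step 1: mu / r = 3.986e14 / 2.330309e+07 = 17105027.7023
Step 2: v = sqrt(17105027.7023) = 4135.8 m/s

4135.8


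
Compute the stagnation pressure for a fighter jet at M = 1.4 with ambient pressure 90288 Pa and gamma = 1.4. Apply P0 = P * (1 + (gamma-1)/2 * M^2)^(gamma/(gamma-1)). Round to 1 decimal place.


Step 1: (gamma-1)/2 * M^2 = 0.2 * 1.96 = 0.392
Step 2: 1 + 0.392 = 1.392
Step 3: Exponent gamma/(gamma-1) = 3.5
Step 4: P0 = 90288 * 1.392^3.5 = 287321.0 Pa

287321.0


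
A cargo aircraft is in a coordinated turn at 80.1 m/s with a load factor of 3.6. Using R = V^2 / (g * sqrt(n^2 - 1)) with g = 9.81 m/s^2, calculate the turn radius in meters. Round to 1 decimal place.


Step 1: V^2 = 80.1^2 = 6416.01
Step 2: n^2 - 1 = 3.6^2 - 1 = 11.96
Step 3: sqrt(11.96) = 3.458323
Step 4: R = 6416.01 / (9.81 * 3.458323) = 189.1 m

189.1


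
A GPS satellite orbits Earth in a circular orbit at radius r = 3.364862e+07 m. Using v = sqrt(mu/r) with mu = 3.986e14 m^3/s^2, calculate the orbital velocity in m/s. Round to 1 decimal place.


Step 1: mu / r = 3.986e14 / 3.364862e+07 = 11845953.8608
Step 2: v = sqrt(11845953.8608) = 3441.8 m/s

3441.8


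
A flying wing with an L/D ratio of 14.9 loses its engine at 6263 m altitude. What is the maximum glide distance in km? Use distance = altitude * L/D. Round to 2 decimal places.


Step 1: Glide distance = altitude * L/D = 6263 * 14.9 = 93318.7 m
Step 2: Convert to km: 93318.7 / 1000 = 93.32 km

93.32


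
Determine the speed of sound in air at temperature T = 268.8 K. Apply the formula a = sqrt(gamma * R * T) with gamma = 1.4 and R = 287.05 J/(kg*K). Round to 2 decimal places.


Step 1: gamma * R * T = 1.4 * 287.05 * 268.8 = 108022.656
Step 2: a = sqrt(108022.656) = 328.67 m/s

328.67


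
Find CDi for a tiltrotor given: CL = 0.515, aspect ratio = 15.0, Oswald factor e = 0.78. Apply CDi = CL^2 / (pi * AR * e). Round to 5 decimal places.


Step 1: CL^2 = 0.515^2 = 0.265225
Step 2: pi * AR * e = 3.14159 * 15.0 * 0.78 = 36.756634
Step 3: CDi = 0.265225 / 36.756634 = 0.00722

0.00722


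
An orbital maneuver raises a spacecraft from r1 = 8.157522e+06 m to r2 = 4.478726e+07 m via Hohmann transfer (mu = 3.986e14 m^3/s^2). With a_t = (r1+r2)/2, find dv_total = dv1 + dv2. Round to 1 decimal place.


Step 1: Transfer semi-major axis a_t = (8.157522e+06 + 4.478726e+07) / 2 = 2.647239e+07 m
Step 2: v1 (circular at r1) = sqrt(mu/r1) = 6990.2 m/s
Step 3: v_t1 = sqrt(mu*(2/r1 - 1/a_t)) = 9092.23 m/s
Step 4: dv1 = |9092.23 - 6990.2| = 2102.03 m/s
Step 5: v2 (circular at r2) = 2983.26 m/s, v_t2 = 1656.05 m/s
Step 6: dv2 = |2983.26 - 1656.05| = 1327.21 m/s
Step 7: Total delta-v = 2102.03 + 1327.21 = 3429.2 m/s

3429.2


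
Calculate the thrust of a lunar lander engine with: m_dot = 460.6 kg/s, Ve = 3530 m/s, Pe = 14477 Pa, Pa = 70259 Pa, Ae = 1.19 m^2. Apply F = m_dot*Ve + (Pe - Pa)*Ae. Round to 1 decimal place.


Step 1: Momentum thrust = m_dot * Ve = 460.6 * 3530 = 1625918.0 N
Step 2: Pressure thrust = (Pe - Pa) * Ae = (14477 - 70259) * 1.19 = -66380.58 N
Step 3: Total thrust F = 1625918.0 + -66380.58 = 1559537.4 N

1559537.4


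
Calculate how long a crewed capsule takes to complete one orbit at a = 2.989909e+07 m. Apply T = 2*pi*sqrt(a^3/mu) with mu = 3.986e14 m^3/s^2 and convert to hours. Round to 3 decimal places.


Step 1: a^3 / mu = 2.672846e+22 / 3.986e14 = 6.705584e+07
Step 2: sqrt(6.705584e+07) = 8188.7631 s
Step 3: T = 2*pi * 8188.7631 = 51451.52 s
Step 4: T in hours = 51451.52 / 3600 = 14.292 hours

14.292


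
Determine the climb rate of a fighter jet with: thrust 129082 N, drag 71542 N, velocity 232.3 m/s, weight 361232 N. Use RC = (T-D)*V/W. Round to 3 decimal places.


Step 1: Excess thrust = T - D = 129082 - 71542 = 57540 N
Step 2: Excess power = 57540 * 232.3 = 13366542.0 W
Step 3: RC = 13366542.0 / 361232 = 37.003 m/s

37.003


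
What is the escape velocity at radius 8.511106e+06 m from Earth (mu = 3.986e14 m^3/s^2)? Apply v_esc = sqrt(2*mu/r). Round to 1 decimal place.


Step 1: 2*mu/r = 2 * 3.986e14 / 8.511106e+06 = 93665852.5931
Step 2: v_esc = sqrt(93665852.5931) = 9678.1 m/s

9678.1


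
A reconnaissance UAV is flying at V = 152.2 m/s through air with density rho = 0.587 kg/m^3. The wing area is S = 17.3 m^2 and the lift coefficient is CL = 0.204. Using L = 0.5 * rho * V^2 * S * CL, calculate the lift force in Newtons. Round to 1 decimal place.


Step 1: Calculate dynamic pressure q = 0.5 * 0.587 * 152.2^2 = 0.5 * 0.587 * 23164.84 = 6798.8805 Pa
Step 2: Multiply by wing area and lift coefficient: L = 6798.8805 * 17.3 * 0.204
Step 3: L = 117620.6333 * 0.204 = 23994.6 N

23994.6


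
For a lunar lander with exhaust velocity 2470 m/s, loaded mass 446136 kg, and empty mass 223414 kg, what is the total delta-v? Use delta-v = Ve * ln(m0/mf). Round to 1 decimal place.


Step 1: Mass ratio m0/mf = 446136 / 223414 = 1.996903
Step 2: ln(1.996903) = 0.691597
Step 3: delta-v = 2470 * 0.691597 = 1708.2 m/s

1708.2


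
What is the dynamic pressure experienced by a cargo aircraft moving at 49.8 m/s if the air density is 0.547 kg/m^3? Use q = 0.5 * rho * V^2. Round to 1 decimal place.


Step 1: V^2 = 49.8^2 = 2480.04
Step 2: q = 0.5 * 0.547 * 2480.04
Step 3: q = 678.3 Pa

678.3


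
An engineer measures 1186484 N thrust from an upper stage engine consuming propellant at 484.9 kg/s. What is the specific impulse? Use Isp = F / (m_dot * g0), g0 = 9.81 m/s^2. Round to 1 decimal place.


Step 1: m_dot * g0 = 484.9 * 9.81 = 4756.87
Step 2: Isp = 1186484 / 4756.87 = 249.4 s

249.4


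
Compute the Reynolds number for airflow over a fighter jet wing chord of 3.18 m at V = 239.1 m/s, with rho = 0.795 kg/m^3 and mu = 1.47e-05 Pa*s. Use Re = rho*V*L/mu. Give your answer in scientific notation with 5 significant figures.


Step 1: Numerator = rho * V * L = 0.795 * 239.1 * 3.18 = 604.46871
Step 2: Re = 604.46871 / 1.47e-05
Step 3: Re = 4.1120e+07

4.1120e+07


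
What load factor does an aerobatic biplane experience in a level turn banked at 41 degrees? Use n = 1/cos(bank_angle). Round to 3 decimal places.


Step 1: Convert 41 degrees to radians = 0.715585
Step 2: cos(41 deg) = 0.75471
Step 3: n = 1 / 0.75471 = 1.325

1.325


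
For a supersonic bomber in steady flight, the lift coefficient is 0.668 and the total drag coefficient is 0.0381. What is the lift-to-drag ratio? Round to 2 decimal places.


Step 1: L/D = CL / CD = 0.668 / 0.0381
Step 2: L/D = 17.53

17.53


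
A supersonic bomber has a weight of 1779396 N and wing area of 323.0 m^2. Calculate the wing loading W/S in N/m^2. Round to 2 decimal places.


Step 1: Wing loading = W / S = 1779396 / 323.0
Step 2: Wing loading = 5508.97 N/m^2

5508.97


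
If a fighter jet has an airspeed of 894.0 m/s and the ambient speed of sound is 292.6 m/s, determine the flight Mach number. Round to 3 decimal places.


Step 1: M = V / a = 894.0 / 292.6
Step 2: M = 3.055

3.055


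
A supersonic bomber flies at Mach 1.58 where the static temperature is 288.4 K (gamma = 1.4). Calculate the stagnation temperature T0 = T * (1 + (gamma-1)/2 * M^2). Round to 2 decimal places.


Step 1: (gamma-1)/2 = 0.2
Step 2: M^2 = 2.4964
Step 3: 1 + 0.2 * 2.4964 = 1.49928
Step 4: T0 = 288.4 * 1.49928 = 432.39 K

432.39


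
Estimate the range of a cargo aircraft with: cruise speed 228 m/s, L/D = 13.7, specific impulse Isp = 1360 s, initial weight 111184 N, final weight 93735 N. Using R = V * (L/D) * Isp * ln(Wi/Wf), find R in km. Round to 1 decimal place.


Step 1: Coefficient = V * (L/D) * Isp = 228 * 13.7 * 1360 = 4248096.0 m
Step 2: Wi/Wf = 111184 / 93735 = 1.186152
Step 3: ln(1.186152) = 0.170715
Step 4: R = 4248096.0 * 0.170715 = 725213.0 m = 725.2 km

725.2


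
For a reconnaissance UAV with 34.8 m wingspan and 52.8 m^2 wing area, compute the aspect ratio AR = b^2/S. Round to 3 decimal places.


Step 1: b^2 = 34.8^2 = 1211.04
Step 2: AR = 1211.04 / 52.8 = 22.936

22.936


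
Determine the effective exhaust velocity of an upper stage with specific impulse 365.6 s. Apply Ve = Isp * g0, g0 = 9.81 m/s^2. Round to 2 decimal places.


Step 1: Ve = Isp * g0 = 365.6 * 9.81
Step 2: Ve = 3586.54 m/s

3586.54


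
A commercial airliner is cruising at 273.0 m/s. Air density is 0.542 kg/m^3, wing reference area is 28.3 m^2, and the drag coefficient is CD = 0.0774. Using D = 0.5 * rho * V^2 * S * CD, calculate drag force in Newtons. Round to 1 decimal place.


Step 1: Dynamic pressure q = 0.5 * 0.542 * 273.0^2 = 20197.359 Pa
Step 2: Drag D = q * S * CD = 20197.359 * 28.3 * 0.0774
Step 3: D = 44240.7 N

44240.7


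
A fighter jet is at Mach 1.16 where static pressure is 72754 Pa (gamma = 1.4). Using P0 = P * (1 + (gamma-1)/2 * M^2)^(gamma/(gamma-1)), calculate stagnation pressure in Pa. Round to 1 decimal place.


Step 1: (gamma-1)/2 * M^2 = 0.2 * 1.3456 = 0.26912
Step 2: 1 + 0.26912 = 1.26912
Step 3: Exponent gamma/(gamma-1) = 3.5
Step 4: P0 = 72754 * 1.26912^3.5 = 167539.1 Pa

167539.1


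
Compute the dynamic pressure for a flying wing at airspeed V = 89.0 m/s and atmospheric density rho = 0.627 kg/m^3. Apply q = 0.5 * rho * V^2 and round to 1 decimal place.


Step 1: V^2 = 89.0^2 = 7921.0
Step 2: q = 0.5 * 0.627 * 7921.0
Step 3: q = 2483.2 Pa

2483.2


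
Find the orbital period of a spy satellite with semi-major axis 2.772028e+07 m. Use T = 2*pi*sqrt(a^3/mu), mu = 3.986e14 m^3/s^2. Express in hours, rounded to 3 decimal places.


Step 1: a^3 / mu = 2.130065e+22 / 3.986e14 = 5.343866e+07
Step 2: sqrt(5.343866e+07) = 7310.175 s
Step 3: T = 2*pi * 7310.175 = 45931.18 s
Step 4: T in hours = 45931.18 / 3600 = 12.759 hours

12.759


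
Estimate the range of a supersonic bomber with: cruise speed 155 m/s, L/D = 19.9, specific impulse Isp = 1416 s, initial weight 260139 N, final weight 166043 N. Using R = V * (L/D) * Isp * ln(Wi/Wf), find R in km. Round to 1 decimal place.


Step 1: Coefficient = V * (L/D) * Isp = 155 * 19.9 * 1416 = 4367652.0 m
Step 2: Wi/Wf = 260139 / 166043 = 1.566697
Step 3: ln(1.566697) = 0.448969
Step 4: R = 4367652.0 * 0.448969 = 1960941.7 m = 1960.9 km

1960.9


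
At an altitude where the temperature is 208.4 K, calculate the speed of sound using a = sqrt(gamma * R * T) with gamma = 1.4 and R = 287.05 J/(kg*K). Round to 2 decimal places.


Step 1: gamma * R * T = 1.4 * 287.05 * 208.4 = 83749.708
Step 2: a = sqrt(83749.708) = 289.40 m/s

289.40


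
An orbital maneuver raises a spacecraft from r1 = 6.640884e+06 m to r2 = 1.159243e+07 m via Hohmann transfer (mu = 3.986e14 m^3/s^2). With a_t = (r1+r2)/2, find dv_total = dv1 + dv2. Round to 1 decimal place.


Step 1: Transfer semi-major axis a_t = (6.640884e+06 + 1.159243e+07) / 2 = 9.116657e+06 m
Step 2: v1 (circular at r1) = sqrt(mu/r1) = 7747.4 m/s
Step 3: v_t1 = sqrt(mu*(2/r1 - 1/a_t)) = 8736.25 m/s
Step 4: dv1 = |8736.25 - 7747.4| = 988.86 m/s
Step 5: v2 (circular at r2) = 5863.83 m/s, v_t2 = 5004.68 m/s
Step 6: dv2 = |5863.83 - 5004.68| = 859.15 m/s
Step 7: Total delta-v = 988.86 + 859.15 = 1848.0 m/s

1848.0


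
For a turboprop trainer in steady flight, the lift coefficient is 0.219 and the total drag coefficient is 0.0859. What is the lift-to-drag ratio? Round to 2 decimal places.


Step 1: L/D = CL / CD = 0.219 / 0.0859
Step 2: L/D = 2.55

2.55


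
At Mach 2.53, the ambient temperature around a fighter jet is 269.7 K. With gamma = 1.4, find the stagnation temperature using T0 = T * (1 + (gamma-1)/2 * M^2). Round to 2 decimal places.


Step 1: (gamma-1)/2 = 0.2
Step 2: M^2 = 6.4009
Step 3: 1 + 0.2 * 6.4009 = 2.28018
Step 4: T0 = 269.7 * 2.28018 = 614.96 K

614.96


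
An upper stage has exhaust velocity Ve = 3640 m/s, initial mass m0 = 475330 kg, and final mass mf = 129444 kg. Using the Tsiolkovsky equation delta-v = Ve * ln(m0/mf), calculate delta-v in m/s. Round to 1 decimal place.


Step 1: Mass ratio m0/mf = 475330 / 129444 = 3.67209
Step 2: ln(3.67209) = 1.300761
Step 3: delta-v = 3640 * 1.300761 = 4734.8 m/s

4734.8


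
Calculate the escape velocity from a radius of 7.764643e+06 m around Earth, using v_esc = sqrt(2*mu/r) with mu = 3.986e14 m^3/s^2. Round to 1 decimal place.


Step 1: 2*mu/r = 2 * 3.986e14 / 7.764643e+06 = 102670528.4454
Step 2: v_esc = sqrt(102670528.4454) = 10132.6 m/s

10132.6


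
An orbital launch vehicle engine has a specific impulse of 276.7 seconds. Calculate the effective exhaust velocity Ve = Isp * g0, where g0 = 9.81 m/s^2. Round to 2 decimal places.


Step 1: Ve = Isp * g0 = 276.7 * 9.81
Step 2: Ve = 2714.43 m/s

2714.43


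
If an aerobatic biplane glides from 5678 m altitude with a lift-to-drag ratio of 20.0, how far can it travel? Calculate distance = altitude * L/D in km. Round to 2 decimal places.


Step 1: Glide distance = altitude * L/D = 5678 * 20.0 = 113560.0 m
Step 2: Convert to km: 113560.0 / 1000 = 113.56 km

113.56


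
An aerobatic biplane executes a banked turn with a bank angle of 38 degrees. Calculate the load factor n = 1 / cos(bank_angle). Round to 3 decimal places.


Step 1: Convert 38 degrees to radians = 0.663225
Step 2: cos(38 deg) = 0.788011
Step 3: n = 1 / 0.788011 = 1.269

1.269


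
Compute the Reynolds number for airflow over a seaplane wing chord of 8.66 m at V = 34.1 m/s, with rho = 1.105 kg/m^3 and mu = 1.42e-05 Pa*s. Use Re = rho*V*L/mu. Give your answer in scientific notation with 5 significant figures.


Step 1: Numerator = rho * V * L = 1.105 * 34.1 * 8.66 = 326.31313
Step 2: Re = 326.31313 / 1.42e-05
Step 3: Re = 2.2980e+07

2.2980e+07


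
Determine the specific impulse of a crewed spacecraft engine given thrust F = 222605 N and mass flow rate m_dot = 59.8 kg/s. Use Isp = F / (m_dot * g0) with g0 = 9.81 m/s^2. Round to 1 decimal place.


Step 1: m_dot * g0 = 59.8 * 9.81 = 586.64
Step 2: Isp = 222605 / 586.64 = 379.5 s

379.5


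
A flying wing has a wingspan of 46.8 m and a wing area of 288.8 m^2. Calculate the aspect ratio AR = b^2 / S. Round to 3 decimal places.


Step 1: b^2 = 46.8^2 = 2190.24
Step 2: AR = 2190.24 / 288.8 = 7.584

7.584


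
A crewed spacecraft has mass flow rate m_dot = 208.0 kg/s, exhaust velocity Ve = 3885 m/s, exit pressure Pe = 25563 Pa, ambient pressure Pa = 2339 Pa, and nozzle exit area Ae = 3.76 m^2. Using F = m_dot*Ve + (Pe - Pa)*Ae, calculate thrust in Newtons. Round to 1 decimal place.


Step 1: Momentum thrust = m_dot * Ve = 208.0 * 3885 = 808080.0 N
Step 2: Pressure thrust = (Pe - Pa) * Ae = (25563 - 2339) * 3.76 = 87322.24 N
Step 3: Total thrust F = 808080.0 + 87322.24 = 895402.2 N

895402.2


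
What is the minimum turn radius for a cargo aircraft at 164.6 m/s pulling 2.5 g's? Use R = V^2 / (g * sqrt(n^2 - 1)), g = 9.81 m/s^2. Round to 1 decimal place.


Step 1: V^2 = 164.6^2 = 27093.16
Step 2: n^2 - 1 = 2.5^2 - 1 = 5.25
Step 3: sqrt(5.25) = 2.291288
Step 4: R = 27093.16 / (9.81 * 2.291288) = 1205.3 m

1205.3


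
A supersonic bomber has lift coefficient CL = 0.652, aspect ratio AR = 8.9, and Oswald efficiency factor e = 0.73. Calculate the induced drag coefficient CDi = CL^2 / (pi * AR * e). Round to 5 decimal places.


Step 1: CL^2 = 0.652^2 = 0.425104
Step 2: pi * AR * e = 3.14159 * 8.9 * 0.73 = 20.410927
Step 3: CDi = 0.425104 / 20.410927 = 0.02083

0.02083


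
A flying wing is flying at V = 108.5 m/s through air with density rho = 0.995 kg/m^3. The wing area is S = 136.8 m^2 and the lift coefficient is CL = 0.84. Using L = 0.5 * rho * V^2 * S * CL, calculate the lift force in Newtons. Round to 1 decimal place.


Step 1: Calculate dynamic pressure q = 0.5 * 0.995 * 108.5^2 = 0.5 * 0.995 * 11772.25 = 5856.6944 Pa
Step 2: Multiply by wing area and lift coefficient: L = 5856.6944 * 136.8 * 0.84
Step 3: L = 801195.7905 * 0.84 = 673004.5 N

673004.5


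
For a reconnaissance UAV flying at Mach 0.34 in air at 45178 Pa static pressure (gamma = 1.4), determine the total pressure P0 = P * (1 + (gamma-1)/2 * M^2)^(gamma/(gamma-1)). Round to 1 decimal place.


Step 1: (gamma-1)/2 * M^2 = 0.2 * 0.1156 = 0.02312
Step 2: 1 + 0.02312 = 1.02312
Step 3: Exponent gamma/(gamma-1) = 3.5
Step 4: P0 = 45178 * 1.02312^3.5 = 48940.7 Pa

48940.7


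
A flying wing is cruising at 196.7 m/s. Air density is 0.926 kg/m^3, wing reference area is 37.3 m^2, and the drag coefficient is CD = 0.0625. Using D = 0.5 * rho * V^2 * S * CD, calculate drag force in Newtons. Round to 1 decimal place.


Step 1: Dynamic pressure q = 0.5 * 0.926 * 196.7^2 = 17913.8821 Pa
Step 2: Drag D = q * S * CD = 17913.8821 * 37.3 * 0.0625
Step 3: D = 41761.7 N

41761.7


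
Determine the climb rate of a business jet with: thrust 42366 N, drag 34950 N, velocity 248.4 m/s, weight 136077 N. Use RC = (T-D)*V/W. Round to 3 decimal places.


Step 1: Excess thrust = T - D = 42366 - 34950 = 7416 N
Step 2: Excess power = 7416 * 248.4 = 1842134.4 W
Step 3: RC = 1842134.4 / 136077 = 13.537 m/s

13.537


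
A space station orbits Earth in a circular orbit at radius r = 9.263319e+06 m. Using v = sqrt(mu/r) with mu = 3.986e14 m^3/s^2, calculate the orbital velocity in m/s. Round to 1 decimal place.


Step 1: mu / r = 3.986e14 / 9.263319e+06 = 43029933.4396
Step 2: v = sqrt(43029933.4396) = 6559.7 m/s

6559.7


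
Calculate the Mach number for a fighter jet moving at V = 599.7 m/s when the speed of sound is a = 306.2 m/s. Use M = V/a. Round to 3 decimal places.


Step 1: M = V / a = 599.7 / 306.2
Step 2: M = 1.959

1.959


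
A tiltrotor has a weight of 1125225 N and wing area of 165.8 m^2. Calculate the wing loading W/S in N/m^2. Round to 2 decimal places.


Step 1: Wing loading = W / S = 1125225 / 165.8
Step 2: Wing loading = 6786.64 N/m^2

6786.64


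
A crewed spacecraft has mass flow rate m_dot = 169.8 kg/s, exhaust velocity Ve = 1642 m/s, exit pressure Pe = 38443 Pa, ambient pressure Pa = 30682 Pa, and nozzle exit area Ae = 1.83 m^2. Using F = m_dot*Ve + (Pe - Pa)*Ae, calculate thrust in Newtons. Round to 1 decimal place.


Step 1: Momentum thrust = m_dot * Ve = 169.8 * 1642 = 278811.6 N
Step 2: Pressure thrust = (Pe - Pa) * Ae = (38443 - 30682) * 1.83 = 14202.63 N
Step 3: Total thrust F = 278811.6 + 14202.63 = 293014.2 N

293014.2


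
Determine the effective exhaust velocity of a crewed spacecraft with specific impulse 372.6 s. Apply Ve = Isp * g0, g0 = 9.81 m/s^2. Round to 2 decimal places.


Step 1: Ve = Isp * g0 = 372.6 * 9.81
Step 2: Ve = 3655.21 m/s

3655.21


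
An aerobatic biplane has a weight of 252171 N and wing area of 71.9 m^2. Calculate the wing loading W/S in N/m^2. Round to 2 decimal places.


Step 1: Wing loading = W / S = 252171 / 71.9
Step 2: Wing loading = 3507.25 N/m^2

3507.25


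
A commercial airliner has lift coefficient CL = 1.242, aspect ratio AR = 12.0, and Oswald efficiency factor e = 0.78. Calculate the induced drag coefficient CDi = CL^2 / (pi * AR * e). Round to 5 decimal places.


Step 1: CL^2 = 1.242^2 = 1.542564
Step 2: pi * AR * e = 3.14159 * 12.0 * 0.78 = 29.405307
Step 3: CDi = 1.542564 / 29.405307 = 0.05246

0.05246


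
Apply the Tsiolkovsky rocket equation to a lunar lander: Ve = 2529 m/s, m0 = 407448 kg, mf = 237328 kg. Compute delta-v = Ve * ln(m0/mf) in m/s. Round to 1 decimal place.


Step 1: Mass ratio m0/mf = 407448 / 237328 = 1.716814
Step 2: ln(1.716814) = 0.54047
Step 3: delta-v = 2529 * 0.54047 = 1366.8 m/s

1366.8


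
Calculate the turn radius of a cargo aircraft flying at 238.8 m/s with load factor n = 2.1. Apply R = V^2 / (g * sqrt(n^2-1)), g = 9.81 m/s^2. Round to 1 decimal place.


Step 1: V^2 = 238.8^2 = 57025.44
Step 2: n^2 - 1 = 2.1^2 - 1 = 3.41
Step 3: sqrt(3.41) = 1.846619
Step 4: R = 57025.44 / (9.81 * 1.846619) = 3147.9 m

3147.9


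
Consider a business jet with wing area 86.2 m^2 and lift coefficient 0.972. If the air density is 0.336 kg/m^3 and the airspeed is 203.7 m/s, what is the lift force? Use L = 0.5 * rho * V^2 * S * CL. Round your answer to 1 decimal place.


Step 1: Calculate dynamic pressure q = 0.5 * 0.336 * 203.7^2 = 0.5 * 0.336 * 41493.69 = 6970.9399 Pa
Step 2: Multiply by wing area and lift coefficient: L = 6970.9399 * 86.2 * 0.972
Step 3: L = 600895.0211 * 0.972 = 584070.0 N

584070.0


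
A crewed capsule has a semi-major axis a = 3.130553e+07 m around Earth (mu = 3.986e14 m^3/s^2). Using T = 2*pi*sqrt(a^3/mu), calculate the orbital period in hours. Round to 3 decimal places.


Step 1: a^3 / mu = 3.068055e+22 / 3.986e14 = 7.697078e+07
Step 2: sqrt(7.697078e+07) = 8773.2993 s
Step 3: T = 2*pi * 8773.2993 = 55124.27 s
Step 4: T in hours = 55124.27 / 3600 = 15.312 hours

15.312


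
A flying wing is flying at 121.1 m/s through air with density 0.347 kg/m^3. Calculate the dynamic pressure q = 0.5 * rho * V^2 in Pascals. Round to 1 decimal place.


Step 1: V^2 = 121.1^2 = 14665.21
Step 2: q = 0.5 * 0.347 * 14665.21
Step 3: q = 2544.4 Pa

2544.4


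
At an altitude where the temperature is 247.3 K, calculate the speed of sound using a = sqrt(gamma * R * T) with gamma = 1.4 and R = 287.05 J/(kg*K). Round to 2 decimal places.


Step 1: gamma * R * T = 1.4 * 287.05 * 247.3 = 99382.451
Step 2: a = sqrt(99382.451) = 315.25 m/s

315.25


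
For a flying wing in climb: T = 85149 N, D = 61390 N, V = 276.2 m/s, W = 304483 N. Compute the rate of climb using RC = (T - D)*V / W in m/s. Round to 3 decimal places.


Step 1: Excess thrust = T - D = 85149 - 61390 = 23759 N
Step 2: Excess power = 23759 * 276.2 = 6562235.8 W
Step 3: RC = 6562235.8 / 304483 = 21.552 m/s

21.552


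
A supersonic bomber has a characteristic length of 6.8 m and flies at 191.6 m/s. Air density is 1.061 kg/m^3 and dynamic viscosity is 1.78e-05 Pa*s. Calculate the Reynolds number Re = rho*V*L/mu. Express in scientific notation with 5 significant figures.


Step 1: Numerator = rho * V * L = 1.061 * 191.6 * 6.8 = 1382.35568
Step 2: Re = 1382.35568 / 1.78e-05
Step 3: Re = 7.7660e+07

7.7660e+07


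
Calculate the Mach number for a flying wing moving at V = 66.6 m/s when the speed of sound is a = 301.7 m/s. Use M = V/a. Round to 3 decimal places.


Step 1: M = V / a = 66.6 / 301.7
Step 2: M = 0.221

0.221


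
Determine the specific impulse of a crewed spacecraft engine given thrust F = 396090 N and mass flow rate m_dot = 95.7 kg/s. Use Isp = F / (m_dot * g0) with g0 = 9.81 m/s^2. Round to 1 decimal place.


Step 1: m_dot * g0 = 95.7 * 9.81 = 938.82
Step 2: Isp = 396090 / 938.82 = 421.9 s

421.9


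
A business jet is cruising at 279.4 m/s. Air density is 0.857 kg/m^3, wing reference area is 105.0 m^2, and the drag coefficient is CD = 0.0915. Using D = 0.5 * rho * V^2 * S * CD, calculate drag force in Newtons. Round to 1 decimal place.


Step 1: Dynamic pressure q = 0.5 * 0.857 * 279.4^2 = 33450.5783 Pa
Step 2: Drag D = q * S * CD = 33450.5783 * 105.0 * 0.0915
Step 3: D = 321376.4 N

321376.4


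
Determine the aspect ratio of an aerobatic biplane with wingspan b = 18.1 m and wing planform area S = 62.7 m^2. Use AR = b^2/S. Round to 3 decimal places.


Step 1: b^2 = 18.1^2 = 327.61
Step 2: AR = 327.61 / 62.7 = 5.225

5.225


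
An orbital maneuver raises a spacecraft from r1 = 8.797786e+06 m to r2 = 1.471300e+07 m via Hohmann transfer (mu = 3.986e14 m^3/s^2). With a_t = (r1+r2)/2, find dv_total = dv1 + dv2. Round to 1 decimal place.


Step 1: Transfer semi-major axis a_t = (8.797786e+06 + 1.471300e+07) / 2 = 1.175539e+07 m
Step 2: v1 (circular at r1) = sqrt(mu/r1) = 6731.04 m/s
Step 3: v_t1 = sqrt(mu*(2/r1 - 1/a_t)) = 7530.33 m/s
Step 4: dv1 = |7530.33 - 6731.04| = 799.29 m/s
Step 5: v2 (circular at r2) = 5204.97 m/s, v_t2 = 4502.84 m/s
Step 6: dv2 = |5204.97 - 4502.84| = 702.13 m/s
Step 7: Total delta-v = 799.29 + 702.13 = 1501.4 m/s

1501.4


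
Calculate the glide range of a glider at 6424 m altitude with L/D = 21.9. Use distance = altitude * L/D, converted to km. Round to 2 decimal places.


Step 1: Glide distance = altitude * L/D = 6424 * 21.9 = 140685.6 m
Step 2: Convert to km: 140685.6 / 1000 = 140.69 km

140.69


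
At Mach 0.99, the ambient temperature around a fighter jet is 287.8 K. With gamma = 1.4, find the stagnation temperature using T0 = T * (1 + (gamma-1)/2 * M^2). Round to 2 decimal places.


Step 1: (gamma-1)/2 = 0.2
Step 2: M^2 = 0.9801
Step 3: 1 + 0.2 * 0.9801 = 1.19602
Step 4: T0 = 287.8 * 1.19602 = 344.21 K

344.21


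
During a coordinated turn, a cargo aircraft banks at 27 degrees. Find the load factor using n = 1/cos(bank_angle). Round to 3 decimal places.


Step 1: Convert 27 degrees to radians = 0.471239
Step 2: cos(27 deg) = 0.891007
Step 3: n = 1 / 0.891007 = 1.122

1.122


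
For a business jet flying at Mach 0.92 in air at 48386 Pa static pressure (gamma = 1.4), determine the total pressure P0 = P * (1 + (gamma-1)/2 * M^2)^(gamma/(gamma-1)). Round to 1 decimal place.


Step 1: (gamma-1)/2 * M^2 = 0.2 * 0.8464 = 0.16928
Step 2: 1 + 0.16928 = 1.16928
Step 3: Exponent gamma/(gamma-1) = 3.5
Step 4: P0 = 48386 * 1.16928^3.5 = 83644.0 Pa

83644.0


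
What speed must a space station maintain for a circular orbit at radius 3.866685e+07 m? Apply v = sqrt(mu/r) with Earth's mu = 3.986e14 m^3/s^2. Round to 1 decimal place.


Step 1: mu / r = 3.986e14 / 3.866685e+07 = 10308571.8128
Step 2: v = sqrt(10308571.8128) = 3210.7 m/s

3210.7


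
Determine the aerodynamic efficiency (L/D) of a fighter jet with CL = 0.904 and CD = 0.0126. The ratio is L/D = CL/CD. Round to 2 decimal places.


Step 1: L/D = CL / CD = 0.904 / 0.0126
Step 2: L/D = 71.75

71.75


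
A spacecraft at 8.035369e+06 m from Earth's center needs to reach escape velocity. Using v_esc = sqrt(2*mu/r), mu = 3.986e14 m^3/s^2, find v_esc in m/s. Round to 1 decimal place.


Step 1: 2*mu/r = 2 * 3.986e14 / 8.035369e+06 = 99211374.1136
Step 2: v_esc = sqrt(99211374.1136) = 9960.5 m/s

9960.5


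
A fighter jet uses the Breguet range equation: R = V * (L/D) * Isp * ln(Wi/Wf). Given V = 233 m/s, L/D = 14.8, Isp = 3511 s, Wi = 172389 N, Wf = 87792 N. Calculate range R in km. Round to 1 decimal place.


Step 1: Coefficient = V * (L/D) * Isp = 233 * 14.8 * 3511 = 12107332.4 m
Step 2: Wi/Wf = 172389 / 87792 = 1.963607
Step 3: ln(1.963607) = 0.674783
Step 4: R = 12107332.4 * 0.674783 = 8169824.1 m = 8169.8 km

8169.8


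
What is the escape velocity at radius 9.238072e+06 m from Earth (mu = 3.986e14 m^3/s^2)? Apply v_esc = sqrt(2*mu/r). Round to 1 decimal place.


Step 1: 2*mu/r = 2 * 3.986e14 / 9.238072e+06 = 86295062.4329
Step 2: v_esc = sqrt(86295062.4329) = 9289.5 m/s

9289.5


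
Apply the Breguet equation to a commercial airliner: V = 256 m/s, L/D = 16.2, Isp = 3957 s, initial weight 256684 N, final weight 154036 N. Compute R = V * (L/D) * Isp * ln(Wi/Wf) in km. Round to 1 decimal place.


Step 1: Coefficient = V * (L/D) * Isp = 256 * 16.2 * 3957 = 16410470.4 m
Step 2: Wi/Wf = 256684 / 154036 = 1.66639
Step 3: ln(1.66639) = 0.510659
Step 4: R = 16410470.4 * 0.510659 = 8380161.2 m = 8380.2 km

8380.2


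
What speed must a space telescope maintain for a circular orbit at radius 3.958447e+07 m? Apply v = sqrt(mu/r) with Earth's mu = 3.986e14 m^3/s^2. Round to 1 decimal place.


Step 1: mu / r = 3.986e14 / 3.958447e+07 = 10069605.5802
Step 2: v = sqrt(10069605.5802) = 3173.3 m/s

3173.3


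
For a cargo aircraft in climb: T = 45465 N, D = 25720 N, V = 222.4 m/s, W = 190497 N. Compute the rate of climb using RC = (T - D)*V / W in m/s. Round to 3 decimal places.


Step 1: Excess thrust = T - D = 45465 - 25720 = 19745 N
Step 2: Excess power = 19745 * 222.4 = 4391288.0 W
Step 3: RC = 4391288.0 / 190497 = 23.052 m/s

23.052


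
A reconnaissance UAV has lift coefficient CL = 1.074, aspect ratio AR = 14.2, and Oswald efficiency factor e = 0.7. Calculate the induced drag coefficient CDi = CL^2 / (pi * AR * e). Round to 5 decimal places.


Step 1: CL^2 = 1.074^2 = 1.153476
Step 2: pi * AR * e = 3.14159 * 14.2 * 0.7 = 31.227431
Step 3: CDi = 1.153476 / 31.227431 = 0.03694

0.03694


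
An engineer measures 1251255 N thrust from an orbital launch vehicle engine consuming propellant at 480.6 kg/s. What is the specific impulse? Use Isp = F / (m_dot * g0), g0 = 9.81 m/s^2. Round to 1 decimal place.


Step 1: m_dot * g0 = 480.6 * 9.81 = 4714.69
Step 2: Isp = 1251255 / 4714.69 = 265.4 s

265.4


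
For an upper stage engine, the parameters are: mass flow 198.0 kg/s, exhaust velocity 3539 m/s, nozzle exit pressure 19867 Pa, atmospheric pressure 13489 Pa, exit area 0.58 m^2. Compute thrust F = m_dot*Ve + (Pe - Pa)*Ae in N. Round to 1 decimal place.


Step 1: Momentum thrust = m_dot * Ve = 198.0 * 3539 = 700722.0 N
Step 2: Pressure thrust = (Pe - Pa) * Ae = (19867 - 13489) * 0.58 = 3699.24 N
Step 3: Total thrust F = 700722.0 + 3699.24 = 704421.2 N

704421.2


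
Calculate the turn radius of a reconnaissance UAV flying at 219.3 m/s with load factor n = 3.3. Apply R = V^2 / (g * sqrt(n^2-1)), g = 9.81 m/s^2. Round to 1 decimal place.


Step 1: V^2 = 219.3^2 = 48092.49
Step 2: n^2 - 1 = 3.3^2 - 1 = 9.89
Step 3: sqrt(9.89) = 3.144837
Step 4: R = 48092.49 / (9.81 * 3.144837) = 1558.9 m

1558.9


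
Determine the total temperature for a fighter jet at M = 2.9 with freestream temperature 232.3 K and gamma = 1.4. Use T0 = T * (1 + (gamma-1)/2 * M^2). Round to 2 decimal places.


Step 1: (gamma-1)/2 = 0.2
Step 2: M^2 = 8.41
Step 3: 1 + 0.2 * 8.41 = 2.682
Step 4: T0 = 232.3 * 2.682 = 623.03 K

623.03


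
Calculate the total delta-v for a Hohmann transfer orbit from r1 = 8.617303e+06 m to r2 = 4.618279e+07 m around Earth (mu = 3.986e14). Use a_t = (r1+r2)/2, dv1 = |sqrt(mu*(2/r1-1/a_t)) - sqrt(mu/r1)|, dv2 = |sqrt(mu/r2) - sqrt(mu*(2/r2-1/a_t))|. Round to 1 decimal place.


Step 1: Transfer semi-major axis a_t = (8.617303e+06 + 4.618279e+07) / 2 = 2.740005e+07 m
Step 2: v1 (circular at r1) = sqrt(mu/r1) = 6801.16 m/s
Step 3: v_t1 = sqrt(mu*(2/r1 - 1/a_t)) = 8829.73 m/s
Step 4: dv1 = |8829.73 - 6801.16| = 2028.57 m/s
Step 5: v2 (circular at r2) = 2937.84 m/s, v_t2 = 1647.55 m/s
Step 6: dv2 = |2937.84 - 1647.55| = 1290.29 m/s
Step 7: Total delta-v = 2028.57 + 1290.29 = 3318.9 m/s

3318.9


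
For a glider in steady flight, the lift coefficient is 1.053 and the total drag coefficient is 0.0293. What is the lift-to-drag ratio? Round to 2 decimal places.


Step 1: L/D = CL / CD = 1.053 / 0.0293
Step 2: L/D = 35.94

35.94


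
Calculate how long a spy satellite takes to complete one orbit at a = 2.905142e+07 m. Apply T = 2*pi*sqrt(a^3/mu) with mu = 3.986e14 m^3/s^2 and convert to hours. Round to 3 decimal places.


Step 1: a^3 / mu = 2.451896e+22 / 3.986e14 = 6.151270e+07
Step 2: sqrt(6.151270e+07) = 7843.0033 s
Step 3: T = 2*pi * 7843.0033 = 49279.04 s
Step 4: T in hours = 49279.04 / 3600 = 13.689 hours

13.689


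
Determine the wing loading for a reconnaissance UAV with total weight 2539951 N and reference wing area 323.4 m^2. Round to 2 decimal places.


Step 1: Wing loading = W / S = 2539951 / 323.4
Step 2: Wing loading = 7853.90 N/m^2

7853.90


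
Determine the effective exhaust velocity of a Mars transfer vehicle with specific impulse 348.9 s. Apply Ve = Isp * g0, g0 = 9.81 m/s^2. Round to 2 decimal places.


Step 1: Ve = Isp * g0 = 348.9 * 9.81
Step 2: Ve = 3422.71 m/s

3422.71


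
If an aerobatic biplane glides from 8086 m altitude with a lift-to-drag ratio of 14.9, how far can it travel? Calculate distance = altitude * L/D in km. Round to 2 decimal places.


Step 1: Glide distance = altitude * L/D = 8086 * 14.9 = 120481.4 m
Step 2: Convert to km: 120481.4 / 1000 = 120.48 km

120.48


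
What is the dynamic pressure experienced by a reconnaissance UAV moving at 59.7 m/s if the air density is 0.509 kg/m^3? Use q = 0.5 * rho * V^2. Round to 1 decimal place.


Step 1: V^2 = 59.7^2 = 3564.09
Step 2: q = 0.5 * 0.509 * 3564.09
Step 3: q = 907.1 Pa

907.1


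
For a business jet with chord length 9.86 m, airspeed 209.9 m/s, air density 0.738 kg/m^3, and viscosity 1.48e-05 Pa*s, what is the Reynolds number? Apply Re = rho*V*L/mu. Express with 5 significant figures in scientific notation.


Step 1: Numerator = rho * V * L = 0.738 * 209.9 * 9.86 = 1527.375132
Step 2: Re = 1527.375132 / 1.48e-05
Step 3: Re = 1.0320e+08

1.0320e+08


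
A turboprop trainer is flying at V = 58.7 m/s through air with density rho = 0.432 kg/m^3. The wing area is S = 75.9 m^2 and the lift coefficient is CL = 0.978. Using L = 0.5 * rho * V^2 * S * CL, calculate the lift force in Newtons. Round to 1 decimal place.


Step 1: Calculate dynamic pressure q = 0.5 * 0.432 * 58.7^2 = 0.5 * 0.432 * 3445.69 = 744.269 Pa
Step 2: Multiply by wing area and lift coefficient: L = 744.269 * 75.9 * 0.978
Step 3: L = 56490.0201 * 0.978 = 55247.2 N

55247.2


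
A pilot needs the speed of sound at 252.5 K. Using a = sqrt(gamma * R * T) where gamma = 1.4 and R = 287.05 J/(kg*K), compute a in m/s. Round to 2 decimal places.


Step 1: gamma * R * T = 1.4 * 287.05 * 252.5 = 101472.175
Step 2: a = sqrt(101472.175) = 318.55 m/s

318.55


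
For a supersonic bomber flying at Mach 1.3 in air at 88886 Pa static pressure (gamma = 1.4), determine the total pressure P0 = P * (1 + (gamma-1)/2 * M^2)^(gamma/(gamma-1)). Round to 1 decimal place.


Step 1: (gamma-1)/2 * M^2 = 0.2 * 1.69 = 0.338
Step 2: 1 + 0.338 = 1.338
Step 3: Exponent gamma/(gamma-1) = 3.5
Step 4: P0 = 88886 * 1.338^3.5 = 246280.3 Pa

246280.3


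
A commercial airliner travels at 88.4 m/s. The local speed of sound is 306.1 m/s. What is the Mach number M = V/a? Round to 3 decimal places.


Step 1: M = V / a = 88.4 / 306.1
Step 2: M = 0.289

0.289


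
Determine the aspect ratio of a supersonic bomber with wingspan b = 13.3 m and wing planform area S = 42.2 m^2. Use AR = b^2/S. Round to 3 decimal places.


Step 1: b^2 = 13.3^2 = 176.89
Step 2: AR = 176.89 / 42.2 = 4.192

4.192


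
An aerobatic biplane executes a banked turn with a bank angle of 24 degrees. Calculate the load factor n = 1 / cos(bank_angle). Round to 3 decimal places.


Step 1: Convert 24 degrees to radians = 0.418879
Step 2: cos(24 deg) = 0.913545
Step 3: n = 1 / 0.913545 = 1.095

1.095


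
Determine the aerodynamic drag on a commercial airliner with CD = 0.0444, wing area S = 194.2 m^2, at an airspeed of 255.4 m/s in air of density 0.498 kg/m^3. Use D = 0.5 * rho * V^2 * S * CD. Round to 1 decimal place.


Step 1: Dynamic pressure q = 0.5 * 0.498 * 255.4^2 = 16242.0608 Pa
Step 2: Drag D = q * S * CD = 16242.0608 * 194.2 * 0.0444
Step 3: D = 140046.8 N

140046.8


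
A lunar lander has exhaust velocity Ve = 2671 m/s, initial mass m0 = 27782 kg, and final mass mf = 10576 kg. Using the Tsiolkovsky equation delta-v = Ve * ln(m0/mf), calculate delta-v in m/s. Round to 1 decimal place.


Step 1: Mass ratio m0/mf = 27782 / 10576 = 2.626891
Step 2: ln(2.626891) = 0.965801
Step 3: delta-v = 2671 * 0.965801 = 2579.7 m/s

2579.7


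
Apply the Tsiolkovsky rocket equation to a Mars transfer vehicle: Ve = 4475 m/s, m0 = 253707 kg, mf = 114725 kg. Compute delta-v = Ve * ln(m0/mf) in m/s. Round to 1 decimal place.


Step 1: Mass ratio m0/mf = 253707 / 114725 = 2.211436
Step 2: ln(2.211436) = 0.793642
Step 3: delta-v = 4475 * 0.793642 = 3551.5 m/s

3551.5


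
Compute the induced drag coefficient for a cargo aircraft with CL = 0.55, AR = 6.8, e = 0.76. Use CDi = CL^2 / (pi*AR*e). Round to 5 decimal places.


Step 1: CL^2 = 0.55^2 = 0.3025
Step 2: pi * AR * e = 3.14159 * 6.8 * 0.76 = 16.235751
Step 3: CDi = 0.3025 / 16.235751 = 0.01863

0.01863
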